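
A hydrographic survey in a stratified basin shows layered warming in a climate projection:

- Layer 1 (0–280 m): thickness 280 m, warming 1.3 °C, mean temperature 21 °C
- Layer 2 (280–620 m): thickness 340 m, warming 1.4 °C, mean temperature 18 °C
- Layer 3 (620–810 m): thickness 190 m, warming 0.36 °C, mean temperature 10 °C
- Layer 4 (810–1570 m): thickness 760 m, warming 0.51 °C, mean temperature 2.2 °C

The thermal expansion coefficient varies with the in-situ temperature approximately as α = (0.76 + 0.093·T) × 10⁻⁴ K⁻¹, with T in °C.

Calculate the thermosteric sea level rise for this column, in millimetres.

Δh = 264 mm

Layer 1: α = (0.76 + 0.093×21)×10⁻⁴ = 2.713×10⁻⁴ K⁻¹
Layer 2: α = (0.76 + 0.093×18)×10⁻⁴ = 2.434×10⁻⁴ K⁻¹
Layer 3: α = (0.76 + 0.093×10)×10⁻⁴ = 1.69×10⁻⁴ K⁻¹
Layer 4: α = (0.76 + 0.093×2.2)×10⁻⁴ = 0.9646×10⁻⁴ K⁻¹
Layer 1: 2.713×10⁻⁴ × 1.3 × 280 = 0.0987532 m
280–620 m: 1.4 × 2.434×10⁻⁴ × 340 = 0.1158584 m
1.69×10⁻⁴ × 0.36 × 190 = 0.0115596 m
Layer 4: 0.51 × 760 × 0.9646×10⁻⁴ = 0.037387896 m
Δh = 0.0987532 + 0.1158584 + 0.0115596 + 0.037387896 = 0.263559096 m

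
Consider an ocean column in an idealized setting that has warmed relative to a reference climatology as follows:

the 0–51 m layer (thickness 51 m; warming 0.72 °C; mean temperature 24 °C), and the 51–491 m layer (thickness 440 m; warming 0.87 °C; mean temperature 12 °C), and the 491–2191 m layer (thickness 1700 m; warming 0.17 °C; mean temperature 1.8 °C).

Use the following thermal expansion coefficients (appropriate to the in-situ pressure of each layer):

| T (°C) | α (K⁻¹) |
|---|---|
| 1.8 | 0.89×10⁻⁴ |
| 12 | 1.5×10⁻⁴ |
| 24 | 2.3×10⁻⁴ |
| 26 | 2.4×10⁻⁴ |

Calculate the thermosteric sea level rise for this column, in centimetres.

9.16 cm

Layer 1 at 24 °C → α = 2.3×10⁻⁴ K⁻¹
Layer 2 at 12 °C → α = 1.5×10⁻⁴ K⁻¹
Layer 3 at 1.8 °C → α = 0.89×10⁻⁴ K⁻¹
Layer 1: 51 × 0.72 × 2.3×10⁻⁴ = 0.0084456 m
440 × 0.87 × 1.5×10⁻⁴ = 0.05742 m
Layer 3: 1700 × 0.89×10⁻⁴ × 0.17 = 0.025721 m
Δh = 0.0084456 + 0.05742 + 0.025721 = 0.0915866 m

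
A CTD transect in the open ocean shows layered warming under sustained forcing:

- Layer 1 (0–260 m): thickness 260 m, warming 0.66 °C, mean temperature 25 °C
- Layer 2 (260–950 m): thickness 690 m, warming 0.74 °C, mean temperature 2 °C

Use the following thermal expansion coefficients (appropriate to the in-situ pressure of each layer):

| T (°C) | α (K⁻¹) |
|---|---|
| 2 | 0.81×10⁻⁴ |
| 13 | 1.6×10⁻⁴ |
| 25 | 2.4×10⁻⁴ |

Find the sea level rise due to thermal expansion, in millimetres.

Layer 1 at 25 °C → α = 2.4×10⁻⁴ K⁻¹
Layer 2 at 2 °C → α = 0.81×10⁻⁴ K⁻¹
2.4×10⁻⁴ × 260 × 0.66 = 0.041184 m
260–950 m: 690 × 0.74 × 0.81×10⁻⁴ = 0.0413586 m
Δh = 0.041184 + 0.0413586 = 0.0825426 m

Δh = 83 mm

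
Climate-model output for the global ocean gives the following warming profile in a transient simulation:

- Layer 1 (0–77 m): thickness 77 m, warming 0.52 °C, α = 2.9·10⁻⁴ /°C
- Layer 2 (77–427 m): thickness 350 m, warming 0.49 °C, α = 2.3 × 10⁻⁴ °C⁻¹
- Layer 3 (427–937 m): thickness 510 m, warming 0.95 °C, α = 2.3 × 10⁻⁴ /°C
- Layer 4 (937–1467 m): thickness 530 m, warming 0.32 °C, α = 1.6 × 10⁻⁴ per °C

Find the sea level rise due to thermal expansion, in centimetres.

Layer 1: 0.52 × 77 × 2.9×10⁻⁴ = 0.0116116 m
350 × 2.3×10⁻⁴ × 0.49 = 0.039445 m
427–937 m: 510 × 2.3×10⁻⁴ × 0.95 = 0.111435 m
Layer 4: 530 × 0.32 × 1.6×10⁻⁴ = 0.027136 m
Δh = 0.0116116 + 0.039445 + 0.111435 + 0.027136 = 0.1896276 m ≈ 19 cm

Δh = 19 cm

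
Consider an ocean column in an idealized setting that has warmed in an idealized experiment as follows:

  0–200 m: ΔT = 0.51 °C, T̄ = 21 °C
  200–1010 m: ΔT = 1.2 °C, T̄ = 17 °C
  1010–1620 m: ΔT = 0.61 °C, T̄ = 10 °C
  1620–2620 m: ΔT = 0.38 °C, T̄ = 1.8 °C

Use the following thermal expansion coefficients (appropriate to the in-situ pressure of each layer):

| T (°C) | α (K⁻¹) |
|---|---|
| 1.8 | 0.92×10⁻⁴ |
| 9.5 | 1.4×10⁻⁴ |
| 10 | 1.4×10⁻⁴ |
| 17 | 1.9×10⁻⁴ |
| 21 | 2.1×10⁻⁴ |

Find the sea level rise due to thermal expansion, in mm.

Layer 1 at 21 °C → α = 2.1×10⁻⁴ K⁻¹
Layer 2 at 17 °C → α = 1.9×10⁻⁴ K⁻¹
Layer 3 at 10 °C → α = 1.4×10⁻⁴ K⁻¹
Layer 4 at 1.8 °C → α = 0.92×10⁻⁴ K⁻¹
Layer 1: 2.1×10⁻⁴ × 200 × 0.51 = 0.02142 m
200–1010 m: 1.2 × 810 × 1.9×10⁻⁴ = 0.18468 m
Layer 3: 1.4×10⁻⁴ × 0.61 × 610 = 0.052094 m
Layer 4: 0.38 × 0.92×10⁻⁴ × 1000 = 0.03496 m
Δh = 0.02142 + 0.18468 + 0.052094 + 0.03496 = 0.293154 m

about 293 mm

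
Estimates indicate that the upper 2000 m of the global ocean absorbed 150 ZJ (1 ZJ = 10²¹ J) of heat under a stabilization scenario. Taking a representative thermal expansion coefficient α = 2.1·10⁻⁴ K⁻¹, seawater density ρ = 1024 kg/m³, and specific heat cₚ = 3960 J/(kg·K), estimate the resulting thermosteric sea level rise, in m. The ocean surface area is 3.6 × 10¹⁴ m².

Δh ≈ 0.0216 m

Per unit area: Q = 150×10²¹ / (3.6×10¹⁴) ≈ 4.167×10⁸ J/m²
Δh = αQ/(ρcₚ) = 2.1×10⁻⁴ × 4.167×10⁸ / (1024 × 3960) ≈ 0.02158 m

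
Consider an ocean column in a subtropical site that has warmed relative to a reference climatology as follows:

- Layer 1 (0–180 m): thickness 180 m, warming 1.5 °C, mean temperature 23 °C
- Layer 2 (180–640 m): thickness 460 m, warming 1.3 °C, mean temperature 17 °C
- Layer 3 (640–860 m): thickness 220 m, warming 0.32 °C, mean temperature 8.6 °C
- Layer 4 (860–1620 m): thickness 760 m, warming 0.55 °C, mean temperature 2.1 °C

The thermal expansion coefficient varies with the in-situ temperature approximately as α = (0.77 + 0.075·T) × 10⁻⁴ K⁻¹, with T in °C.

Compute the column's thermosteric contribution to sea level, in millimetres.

about 240 mm

Layer 1: α = (0.77 + 0.075×23)×10⁻⁴ = 2.495×10⁻⁴ K⁻¹
Layer 2: α = (0.77 + 0.075×17)×10⁻⁴ = 2.045×10⁻⁴ K⁻¹
Layer 3: α = (0.77 + 0.075×8.6)×10⁻⁴ = 1.415×10⁻⁴ K⁻¹
Layer 4: α = (0.77 + 0.075×2.1)×10⁻⁴ = 0.9275×10⁻⁴ K⁻¹
Layer 1: 2.495×10⁻⁴ × 1.5 × 180 = 0.067365 m
180–640 m: 1.3 × 460 × 2.045×10⁻⁴ = 0.122291 m
Layer 3: 1.415×10⁻⁴ × 0.32 × 220 = 0.0099616 m
Layer 4: 0.9275×10⁻⁴ × 760 × 0.55 = 0.0387695 m
Δh = 0.067365 + 0.122291 + 0.0099616 + 0.0387695 = 0.2383871 m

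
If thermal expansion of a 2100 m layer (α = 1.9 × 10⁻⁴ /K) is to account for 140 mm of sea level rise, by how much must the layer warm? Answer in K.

ΔT = Δh/(αH) = 0.14 / (1.9×10⁻⁴ × 2100) ≈ 0.3509 K

0.351 K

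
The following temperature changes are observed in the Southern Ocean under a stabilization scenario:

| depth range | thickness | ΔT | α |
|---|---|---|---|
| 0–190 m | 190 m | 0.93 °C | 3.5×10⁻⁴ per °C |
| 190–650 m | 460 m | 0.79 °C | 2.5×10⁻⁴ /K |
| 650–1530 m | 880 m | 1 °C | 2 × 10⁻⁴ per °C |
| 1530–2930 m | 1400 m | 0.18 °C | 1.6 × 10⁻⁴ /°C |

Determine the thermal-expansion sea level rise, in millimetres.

370 mm of thermosteric rise

3.5×10⁻⁴ × 0.93 × 190 = 0.061845 m
Layer 2: 0.79 × 2.5×10⁻⁴ × 460 = 0.09085 m
2×10⁻⁴ × 1 × 880 = 0.17600 m
1530–2930 m: 1.6×10⁻⁴ × 1400 × 0.18 = 0.04032 m
Δh = 0.061845 + 0.09085 + 0.17600 + 0.04032 = 0.369015 m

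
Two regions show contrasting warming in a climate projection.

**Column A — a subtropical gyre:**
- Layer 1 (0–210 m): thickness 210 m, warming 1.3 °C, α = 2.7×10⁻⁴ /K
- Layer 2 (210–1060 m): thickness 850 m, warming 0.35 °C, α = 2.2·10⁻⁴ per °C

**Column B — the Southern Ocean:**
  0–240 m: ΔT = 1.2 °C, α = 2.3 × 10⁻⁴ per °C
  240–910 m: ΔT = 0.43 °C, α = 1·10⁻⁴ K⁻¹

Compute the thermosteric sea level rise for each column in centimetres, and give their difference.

Δh_A ≈ 13.9 cm, Δh_B ≈ 9.51 cm; difference ≈ 4.41 cm

A 1.3 × 210 × 2.7×10⁻⁴ = 0.07371 m
A 210–1060 m: 2.2×10⁻⁴ × 0.35 × 850 = 0.06545 m
A total: 0.13916 m
B 0–240 m: 2.3×10⁻⁴ × 1.2 × 240 = 0.06624 m
B 240–910 m: 0.43 × 1×10⁻⁴ × 670 = 0.02881 m
B total: 0.09505 m
Difference: 0.13916 − 0.09505 = 0.04411 m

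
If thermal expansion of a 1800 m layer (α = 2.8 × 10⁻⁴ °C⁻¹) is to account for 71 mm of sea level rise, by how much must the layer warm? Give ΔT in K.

ΔT = Δh/(αH) = 0.071 / (2.8×10⁻⁴ × 1800) ≈ 0.1409 K

ΔT ≈ 0.141 K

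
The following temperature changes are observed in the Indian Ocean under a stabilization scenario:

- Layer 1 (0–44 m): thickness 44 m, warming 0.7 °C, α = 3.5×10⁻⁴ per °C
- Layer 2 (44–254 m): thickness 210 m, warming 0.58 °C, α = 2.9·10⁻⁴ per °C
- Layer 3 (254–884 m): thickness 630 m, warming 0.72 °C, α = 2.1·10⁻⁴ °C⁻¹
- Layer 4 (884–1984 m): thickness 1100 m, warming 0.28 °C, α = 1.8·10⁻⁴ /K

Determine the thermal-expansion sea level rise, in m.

about 0.197 m

0–44 m: 0.7 × 44 × 3.5×10⁻⁴ = 0.01078 m
0.58 × 2.9×10⁻⁴ × 210 = 0.035322 m
254–884 m: 630 × 2.1×10⁻⁴ × 0.72 = 0.095256 m
Layer 4: 1100 × 1.8×10⁻⁴ × 0.28 = 0.05544 m
Δh = 0.01078 + 0.035322 + 0.095256 + 0.05544 = 0.196798 m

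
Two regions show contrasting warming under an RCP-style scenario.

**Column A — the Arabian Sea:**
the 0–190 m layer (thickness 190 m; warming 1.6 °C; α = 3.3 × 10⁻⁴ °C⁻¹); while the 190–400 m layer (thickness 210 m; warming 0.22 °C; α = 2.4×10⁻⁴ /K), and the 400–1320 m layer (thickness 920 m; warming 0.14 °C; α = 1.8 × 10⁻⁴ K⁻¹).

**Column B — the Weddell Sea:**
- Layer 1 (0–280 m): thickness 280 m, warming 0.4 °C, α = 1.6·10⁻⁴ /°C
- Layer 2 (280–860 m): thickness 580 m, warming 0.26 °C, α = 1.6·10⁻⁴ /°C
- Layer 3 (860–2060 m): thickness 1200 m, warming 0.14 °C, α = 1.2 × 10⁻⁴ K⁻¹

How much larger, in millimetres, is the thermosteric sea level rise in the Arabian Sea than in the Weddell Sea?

Δh_A − Δh_B ≈ 72 mm

A 0–190 m: 3.3×10⁻⁴ × 1.6 × 190 = 0.10032 m
A 190–400 m: 2.4×10⁻⁴ × 210 × 0.22 = 0.011088 m
A 400–1320 m: 1.8×10⁻⁴ × 920 × 0.14 = 0.023184 m
A total: 0.134592 m
B 0.4 × 1.6×10⁻⁴ × 280 = 0.01792 m
B Layer 2: 0.26 × 1.6×10⁻⁴ × 580 = 0.024128 m
B Layer 3: 0.14 × 1200 × 1.2×10⁻⁴ = 0.02016 m
B total: 0.062208 m
Difference: 0.134592 − 0.062208 = 0.072384 m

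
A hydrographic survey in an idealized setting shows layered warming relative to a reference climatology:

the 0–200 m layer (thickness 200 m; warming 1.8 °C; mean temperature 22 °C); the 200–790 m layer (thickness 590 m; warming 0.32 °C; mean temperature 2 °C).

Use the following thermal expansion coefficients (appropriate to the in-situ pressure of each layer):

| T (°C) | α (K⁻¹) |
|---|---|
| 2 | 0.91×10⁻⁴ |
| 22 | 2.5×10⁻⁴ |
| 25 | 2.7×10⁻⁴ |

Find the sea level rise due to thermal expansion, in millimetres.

107 mm of thermosteric rise

Layer 1 at 22 °C → α = 2.5×10⁻⁴ K⁻¹
Layer 2 at 2 °C → α = 0.91×10⁻⁴ K⁻¹
200 × 1.8 × 2.5×10⁻⁴ = 0.09000 m
200–790 m: 0.32 × 0.91×10⁻⁴ × 590 = 0.0171808 m
Δh = 0.09000 + 0.0171808 = 0.1071808 m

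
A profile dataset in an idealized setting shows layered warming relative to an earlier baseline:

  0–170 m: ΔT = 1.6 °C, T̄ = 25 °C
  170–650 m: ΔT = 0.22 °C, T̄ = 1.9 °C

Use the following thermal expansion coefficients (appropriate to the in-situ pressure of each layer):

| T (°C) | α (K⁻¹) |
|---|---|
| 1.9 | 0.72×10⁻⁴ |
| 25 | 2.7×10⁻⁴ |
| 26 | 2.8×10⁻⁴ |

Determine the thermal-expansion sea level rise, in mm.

Layer 1 at 25 °C → α = 2.7×10⁻⁴ K⁻¹
Layer 2 at 1.9 °C → α = 0.72×10⁻⁴ K⁻¹
Layer 1: 1.6 × 2.7×10⁻⁴ × 170 = 0.07344 m
170–650 m: 0.22 × 0.72×10⁻⁴ × 480 = 0.0076032 m
Δh = 0.07344 + 0.0076032 = 0.0810432 m

81 mm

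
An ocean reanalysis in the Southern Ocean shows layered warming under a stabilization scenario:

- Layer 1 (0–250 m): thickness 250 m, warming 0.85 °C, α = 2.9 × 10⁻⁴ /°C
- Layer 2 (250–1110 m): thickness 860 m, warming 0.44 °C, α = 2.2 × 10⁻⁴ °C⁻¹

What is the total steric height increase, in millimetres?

Δh ≈ 145 mm

Layer 1: 0.85 × 250 × 2.9×10⁻⁴ = 0.061625 m
250–1110 m: 0.44 × 2.2×10⁻⁴ × 860 = 0.083248 m
Δh = 0.061625 + 0.083248 = 0.144873 m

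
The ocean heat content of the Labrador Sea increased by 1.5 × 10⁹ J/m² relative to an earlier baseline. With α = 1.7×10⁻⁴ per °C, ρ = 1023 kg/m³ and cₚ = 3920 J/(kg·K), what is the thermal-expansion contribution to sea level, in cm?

Δh = αQ/(ρcₚ) = 1.7×10⁻⁴ × 1.5×10⁹ / (1023 × 3920) ≈ 0.063588 m

Δh ≈ 6.4 cm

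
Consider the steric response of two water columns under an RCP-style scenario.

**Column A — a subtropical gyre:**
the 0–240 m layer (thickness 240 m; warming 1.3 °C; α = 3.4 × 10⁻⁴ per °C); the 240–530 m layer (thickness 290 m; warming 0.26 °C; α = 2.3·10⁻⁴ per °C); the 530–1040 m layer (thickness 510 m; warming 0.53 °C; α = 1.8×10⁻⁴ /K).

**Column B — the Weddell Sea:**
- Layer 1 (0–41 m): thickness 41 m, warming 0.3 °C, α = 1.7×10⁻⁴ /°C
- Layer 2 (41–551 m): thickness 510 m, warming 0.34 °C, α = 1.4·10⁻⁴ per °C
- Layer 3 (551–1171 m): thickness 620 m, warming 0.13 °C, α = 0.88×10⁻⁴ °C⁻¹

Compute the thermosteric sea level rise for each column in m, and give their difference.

A: 0.172 m; B: 0.0335 m; difference 0.139 m

A Layer 1: 1.3 × 3.4×10⁻⁴ × 240 = 0.10608 m
A 240–530 m: 2.3×10⁻⁴ × 0.26 × 290 = 0.017342 m
A 0.53 × 510 × 1.8×10⁻⁴ = 0.048654 m
A total: 0.172076 m
B 41 × 1.7×10⁻⁴ × 0.3 = 0.002091 m
B 1.4×10⁻⁴ × 510 × 0.34 = 0.024276 m
B 620 × 0.13 × 0.88×10⁻⁴ = 0.0070928 m
B total: 0.0334598 m
Difference: 0.172076 − 0.0334598 = 0.1386162 m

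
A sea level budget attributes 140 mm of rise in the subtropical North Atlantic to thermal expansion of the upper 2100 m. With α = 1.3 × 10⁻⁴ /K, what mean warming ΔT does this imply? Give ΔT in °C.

ΔT = Δh/(αH) = 0.14 / (1.3×10⁻⁴ × 2100) ≈ 0.5128 °C

0.513 °C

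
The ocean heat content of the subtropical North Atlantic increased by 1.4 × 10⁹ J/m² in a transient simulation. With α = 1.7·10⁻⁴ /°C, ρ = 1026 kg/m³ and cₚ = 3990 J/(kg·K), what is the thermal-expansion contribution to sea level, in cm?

Δh = αQ/(ρcₚ) = 1.7×10⁻⁴ × 1.4×10⁹ / (1026 × 3990) ≈ 0.058138 m

5.8 cm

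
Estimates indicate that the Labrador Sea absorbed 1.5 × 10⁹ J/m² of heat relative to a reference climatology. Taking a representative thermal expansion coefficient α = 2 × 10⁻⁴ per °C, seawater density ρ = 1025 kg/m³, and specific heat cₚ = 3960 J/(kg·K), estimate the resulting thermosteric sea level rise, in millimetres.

Δh ≈ 73.9 mm

Δh = αQ/(ρcₚ) = 2×10⁻⁴ × 1.5×10⁹ / (1025 × 3960) ≈ 0.07391 m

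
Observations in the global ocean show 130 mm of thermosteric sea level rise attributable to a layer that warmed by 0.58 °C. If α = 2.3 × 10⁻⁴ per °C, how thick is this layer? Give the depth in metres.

about 970 m

H = Δh/(αΔT) = 0.13 / (2.3×10⁻⁴ × 0.58) ≈ 974.5 m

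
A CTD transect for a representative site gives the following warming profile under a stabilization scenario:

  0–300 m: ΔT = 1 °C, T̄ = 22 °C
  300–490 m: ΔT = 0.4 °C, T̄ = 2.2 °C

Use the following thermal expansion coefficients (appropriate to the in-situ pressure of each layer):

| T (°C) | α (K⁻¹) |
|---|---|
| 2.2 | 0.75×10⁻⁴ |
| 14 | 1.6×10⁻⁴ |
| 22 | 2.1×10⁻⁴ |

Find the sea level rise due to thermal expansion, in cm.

6.87 cm

Layer 1 at 22 °C → α = 2.1×10⁻⁴ K⁻¹
Layer 2 at 2.2 °C → α = 0.75×10⁻⁴ K⁻¹
Layer 1: 1 × 300 × 2.1×10⁻⁴ = 0.06300 m
Layer 2: 190 × 0.4 × 0.75×10⁻⁴ = 0.00570 m
Δh = 0.06300 + 0.00570 = 0.06870 m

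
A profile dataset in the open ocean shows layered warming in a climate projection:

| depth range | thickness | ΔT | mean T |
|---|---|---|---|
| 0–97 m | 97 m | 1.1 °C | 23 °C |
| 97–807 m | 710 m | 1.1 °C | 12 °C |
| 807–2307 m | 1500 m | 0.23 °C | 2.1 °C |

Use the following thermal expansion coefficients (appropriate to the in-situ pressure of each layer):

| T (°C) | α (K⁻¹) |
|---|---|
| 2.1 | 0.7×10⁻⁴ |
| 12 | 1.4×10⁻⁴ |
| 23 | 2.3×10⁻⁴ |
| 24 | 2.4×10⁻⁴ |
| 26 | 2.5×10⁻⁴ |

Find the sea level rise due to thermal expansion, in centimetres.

15.8 cm

Layer 1 at 23 °C → α = 2.3×10⁻⁴ K⁻¹
Layer 2 at 12 °C → α = 1.4×10⁻⁴ K⁻¹
Layer 3 at 2.1 °C → α = 0.7×10⁻⁴ K⁻¹
Layer 1: 97 × 2.3×10⁻⁴ × 1.1 = 0.024541 m
Layer 2: 710 × 1.4×10⁻⁴ × 1.1 = 0.10934 m
0.7×10⁻⁴ × 1500 × 0.23 = 0.02415 m
Δh = 0.024541 + 0.10934 + 0.02415 = 0.158031 m ≈ 15.8 cm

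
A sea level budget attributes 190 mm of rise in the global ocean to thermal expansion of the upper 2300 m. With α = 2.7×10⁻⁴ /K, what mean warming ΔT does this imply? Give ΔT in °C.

0.306 °C

ΔT = Δh/(αH) = 0.19 / (2.7×10⁻⁴ × 2300) ≈ 0.3060 °C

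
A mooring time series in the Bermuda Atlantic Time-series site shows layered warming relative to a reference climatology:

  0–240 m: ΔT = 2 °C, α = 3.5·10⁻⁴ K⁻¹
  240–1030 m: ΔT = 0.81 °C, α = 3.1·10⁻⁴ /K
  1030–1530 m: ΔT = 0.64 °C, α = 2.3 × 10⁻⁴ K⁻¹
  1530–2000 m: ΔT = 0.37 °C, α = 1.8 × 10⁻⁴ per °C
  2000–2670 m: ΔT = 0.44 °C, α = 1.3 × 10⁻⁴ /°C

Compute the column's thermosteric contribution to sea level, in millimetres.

Layer 1: 240 × 2 × 3.5×10⁻⁴ = 0.16800 m
3.1×10⁻⁴ × 790 × 0.81 = 0.198369 m
0.64 × 2.3×10⁻⁴ × 500 = 0.07360 m
Layer 4: 0.37 × 1.8×10⁻⁴ × 470 = 0.031302 m
0.44 × 670 × 1.3×10⁻⁴ = 0.038324 m
Δh = 0.16800 + 0.198369 + 0.07360 + 0.031302 + 0.038324 = 0.509595 m ≈ 510 mm

Δh ≈ 510 mm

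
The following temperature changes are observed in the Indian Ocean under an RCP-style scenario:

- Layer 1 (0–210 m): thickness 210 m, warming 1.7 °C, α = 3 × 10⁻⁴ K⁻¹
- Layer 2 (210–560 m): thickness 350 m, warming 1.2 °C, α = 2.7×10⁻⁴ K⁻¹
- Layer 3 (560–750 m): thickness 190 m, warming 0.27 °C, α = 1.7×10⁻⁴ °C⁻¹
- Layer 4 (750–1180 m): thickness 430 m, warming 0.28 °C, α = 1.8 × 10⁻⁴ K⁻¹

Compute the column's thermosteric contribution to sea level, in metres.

3×10⁻⁴ × 1.7 × 210 = 0.10710 m
350 × 1.2 × 2.7×10⁻⁴ = 0.11340 m
560–750 m: 1.7×10⁻⁴ × 0.27 × 190 = 0.008721 m
750–1180 m: 1.8×10⁻⁴ × 430 × 0.28 = 0.021672 m
Δh = 0.10710 + 0.11340 + 0.008721 + 0.021672 = 0.250893 m

0.251 m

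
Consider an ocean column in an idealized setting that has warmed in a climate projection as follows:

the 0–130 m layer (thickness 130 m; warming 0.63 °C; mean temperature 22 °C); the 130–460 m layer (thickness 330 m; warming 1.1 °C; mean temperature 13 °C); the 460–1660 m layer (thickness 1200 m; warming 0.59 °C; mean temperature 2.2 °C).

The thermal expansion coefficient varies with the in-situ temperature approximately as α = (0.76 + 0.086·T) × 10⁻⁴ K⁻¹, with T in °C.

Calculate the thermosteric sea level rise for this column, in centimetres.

15.7 cm

Layer 1: α = (0.76 + 0.086×22)×10⁻⁴ = 2.652×10⁻⁴ K⁻¹
Layer 2: α = (0.76 + 0.086×13)×10⁻⁴ = 1.878×10⁻⁴ K⁻¹
Layer 3: α = (0.76 + 0.086×2.2)×10⁻⁴ = 0.9492×10⁻⁴ K⁻¹
0–130 m: 2.652×10⁻⁴ × 130 × 0.63 = 0.02171988 m
130–460 m: 330 × 1.878×10⁻⁴ × 1.1 = 0.0681714 m
Layer 3: 0.9492×10⁻⁴ × 1200 × 0.59 = 0.06720336 m
Δh = 0.02171988 + 0.0681714 + 0.06720336 = 0.15709464 m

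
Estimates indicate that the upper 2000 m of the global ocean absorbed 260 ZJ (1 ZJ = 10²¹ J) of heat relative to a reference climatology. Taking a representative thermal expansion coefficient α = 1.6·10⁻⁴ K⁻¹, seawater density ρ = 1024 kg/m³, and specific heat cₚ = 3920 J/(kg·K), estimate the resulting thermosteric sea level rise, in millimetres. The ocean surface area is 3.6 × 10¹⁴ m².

Per unit area: Q = 260×10²¹ / (3.6×10¹⁴) ≈ 7.222×10⁸ J/m²
Δh = αQ/(ρcₚ) = 1.6×10⁻⁴ × 7.222×10⁸ / (1024 × 3920) ≈ 0.028787 m

28.8 mm of thermosteric rise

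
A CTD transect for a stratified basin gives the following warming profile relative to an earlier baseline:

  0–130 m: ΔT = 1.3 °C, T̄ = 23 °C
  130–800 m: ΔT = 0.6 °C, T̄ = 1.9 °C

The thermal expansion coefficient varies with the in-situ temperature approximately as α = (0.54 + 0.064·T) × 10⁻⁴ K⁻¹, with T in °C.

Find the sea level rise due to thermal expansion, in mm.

Layer 1: α = (0.54 + 0.064×23)×10⁻⁴ = 2.012×10⁻⁴ K⁻¹
Layer 2: α = (0.54 + 0.064×1.9)×10⁻⁴ = 0.6616×10⁻⁴ K⁻¹
Layer 1: 130 × 2.012×10⁻⁴ × 1.3 = 0.0340028 m
0.6616×10⁻⁴ × 0.6 × 670 = 0.02659632 m
Δh = 0.0340028 + 0.02659632 = 0.06059912 m ≈ 61 mm

about 61 mm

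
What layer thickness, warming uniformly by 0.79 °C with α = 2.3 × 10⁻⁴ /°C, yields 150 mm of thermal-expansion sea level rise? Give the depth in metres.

H = Δh/(αΔT) = 0.15 / (2.3×10⁻⁴ × 0.79) ≈ 825.5 m

826 m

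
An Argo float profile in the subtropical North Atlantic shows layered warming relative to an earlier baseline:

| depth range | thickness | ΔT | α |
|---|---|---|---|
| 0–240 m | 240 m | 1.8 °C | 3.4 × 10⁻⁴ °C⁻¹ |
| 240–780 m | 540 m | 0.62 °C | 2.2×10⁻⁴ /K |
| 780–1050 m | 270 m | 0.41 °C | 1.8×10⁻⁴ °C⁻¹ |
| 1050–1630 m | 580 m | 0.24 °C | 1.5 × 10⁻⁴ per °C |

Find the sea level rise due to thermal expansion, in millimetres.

Δh ≈ 261 mm

Layer 1: 3.4×10⁻⁴ × 240 × 1.8 = 0.14688 m
240–780 m: 0.62 × 540 × 2.2×10⁻⁴ = 0.073656 m
Layer 3: 270 × 0.41 × 1.8×10⁻⁴ = 0.019926 m
1.5×10⁻⁴ × 0.24 × 580 = 0.02088 m
Δh = 0.14688 + 0.073656 + 0.019926 + 0.02088 = 0.261342 m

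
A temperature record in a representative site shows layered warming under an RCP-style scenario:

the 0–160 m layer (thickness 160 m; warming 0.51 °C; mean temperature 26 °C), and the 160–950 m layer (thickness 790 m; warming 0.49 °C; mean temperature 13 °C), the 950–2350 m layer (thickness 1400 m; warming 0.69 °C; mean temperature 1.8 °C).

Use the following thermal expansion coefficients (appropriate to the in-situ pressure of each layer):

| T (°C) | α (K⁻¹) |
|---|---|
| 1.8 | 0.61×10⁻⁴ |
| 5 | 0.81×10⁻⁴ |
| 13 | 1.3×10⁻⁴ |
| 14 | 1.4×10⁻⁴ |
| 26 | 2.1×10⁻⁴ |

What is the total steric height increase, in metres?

Δh ≈ 0.13 m

Layer 1 at 26 °C → α = 2.1×10⁻⁴ K⁻¹
Layer 2 at 13 °C → α = 1.3×10⁻⁴ K⁻¹
Layer 3 at 1.8 °C → α = 0.61×10⁻⁴ K⁻¹
0–160 m: 160 × 0.51 × 2.1×10⁻⁴ = 0.017136 m
Layer 2: 790 × 1.3×10⁻⁴ × 0.49 = 0.050323 m
950–2350 m: 1400 × 0.61×10⁻⁴ × 0.69 = 0.058926 m
Δh = 0.017136 + 0.050323 + 0.058926 = 0.126385 m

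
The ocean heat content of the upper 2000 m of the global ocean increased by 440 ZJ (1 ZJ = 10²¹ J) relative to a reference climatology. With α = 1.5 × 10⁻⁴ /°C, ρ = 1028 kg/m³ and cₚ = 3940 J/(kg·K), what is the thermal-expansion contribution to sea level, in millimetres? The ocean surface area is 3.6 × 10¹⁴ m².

Per unit area: Q = 440×10²¹ / (3.6×10¹⁴) ≈ 1.222×10⁹ J/m²
Δh = αQ/(ρcₚ) = 1.5×10⁻⁴ × 1.222×10⁹ / (1028 × 3940) ≈ 0.045256 m

Δh = 45 mm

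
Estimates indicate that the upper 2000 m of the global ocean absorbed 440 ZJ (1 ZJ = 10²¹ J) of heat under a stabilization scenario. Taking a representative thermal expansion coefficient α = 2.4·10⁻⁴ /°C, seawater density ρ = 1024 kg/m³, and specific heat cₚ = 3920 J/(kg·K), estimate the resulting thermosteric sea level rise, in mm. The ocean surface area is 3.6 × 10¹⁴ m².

Per unit area: Q = 440×10²¹ / (3.6×10¹⁴) ≈ 1.222×10⁹ J/m²
Δh = αQ/(ρcₚ) = 2.4×10⁻⁴ × 1.222×10⁹ / (1024 × 3920) ≈ 0.073063 m

about 73.1 mm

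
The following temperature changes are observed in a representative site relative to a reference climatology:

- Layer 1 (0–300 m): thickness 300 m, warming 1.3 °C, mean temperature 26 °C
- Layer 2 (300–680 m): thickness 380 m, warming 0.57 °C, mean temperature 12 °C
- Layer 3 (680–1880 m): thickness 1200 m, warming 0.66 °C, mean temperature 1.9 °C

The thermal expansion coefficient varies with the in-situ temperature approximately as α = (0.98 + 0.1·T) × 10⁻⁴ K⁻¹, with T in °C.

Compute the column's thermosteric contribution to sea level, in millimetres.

Layer 1: α = (0.98 + 0.1×26)×10⁻⁴ = 3.58×10⁻⁴ K⁻¹
Layer 2: α = (0.98 + 0.1×12)×10⁻⁴ = 2.18×10⁻⁴ K⁻¹
Layer 3: α = (0.98 + 0.1×1.9)×10⁻⁴ = 1.17×10⁻⁴ K⁻¹
Layer 1: 1.3 × 300 × 3.58×10⁻⁴ = 0.13962 m
2.18×10⁻⁴ × 380 × 0.57 = 0.0472188 m
1.17×10⁻⁴ × 1200 × 0.66 = 0.092664 m
Δh = 0.13962 + 0.0472188 + 0.092664 = 0.2795028 m

about 280 mm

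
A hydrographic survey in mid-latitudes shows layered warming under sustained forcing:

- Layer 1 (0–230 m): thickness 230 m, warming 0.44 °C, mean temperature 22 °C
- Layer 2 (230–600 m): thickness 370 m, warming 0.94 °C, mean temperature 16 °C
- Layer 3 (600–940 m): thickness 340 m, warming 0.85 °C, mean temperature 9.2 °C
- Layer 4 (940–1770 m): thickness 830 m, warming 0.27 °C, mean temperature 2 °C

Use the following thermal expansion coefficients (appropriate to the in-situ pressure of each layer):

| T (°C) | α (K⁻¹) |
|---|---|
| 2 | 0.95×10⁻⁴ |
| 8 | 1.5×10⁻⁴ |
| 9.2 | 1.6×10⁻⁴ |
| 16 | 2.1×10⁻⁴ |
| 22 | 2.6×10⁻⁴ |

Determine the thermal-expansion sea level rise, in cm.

16.7 cm of thermosteric rise

Layer 1 at 22 °C → α = 2.6×10⁻⁴ K⁻¹
Layer 2 at 16 °C → α = 2.1×10⁻⁴ K⁻¹
Layer 3 at 9.2 °C → α = 1.6×10⁻⁴ K⁻¹
Layer 4 at 2 °C → α = 0.95×10⁻⁴ K⁻¹
230 × 0.44 × 2.6×10⁻⁴ = 0.026312 m
370 × 0.94 × 2.1×10⁻⁴ = 0.073038 m
Layer 3: 0.85 × 1.6×10⁻⁴ × 340 = 0.04624 m
Layer 4: 830 × 0.27 × 0.95×10⁻⁴ = 0.0212895 m
Δh = 0.026312 + 0.073038 + 0.04624 + 0.0212895 = 0.1668795 m ≈ 16.7 cm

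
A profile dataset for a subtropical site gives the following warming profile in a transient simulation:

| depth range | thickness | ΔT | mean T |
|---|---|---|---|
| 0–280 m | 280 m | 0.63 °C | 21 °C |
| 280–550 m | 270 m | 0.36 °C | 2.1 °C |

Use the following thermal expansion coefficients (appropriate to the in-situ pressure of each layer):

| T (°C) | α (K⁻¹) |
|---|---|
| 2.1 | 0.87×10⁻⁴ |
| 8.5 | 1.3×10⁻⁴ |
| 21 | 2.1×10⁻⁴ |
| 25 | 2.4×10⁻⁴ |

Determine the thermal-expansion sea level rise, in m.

about 0.0455 m

Layer 1 at 21 °C → α = 2.1×10⁻⁴ K⁻¹
Layer 2 at 2.1 °C → α = 0.87×10⁻⁴ K⁻¹
0–280 m: 280 × 2.1×10⁻⁴ × 0.63 = 0.037044 m
0.87×10⁻⁴ × 270 × 0.36 = 0.0084564 m
Δh = 0.037044 + 0.0084564 = 0.0455004 m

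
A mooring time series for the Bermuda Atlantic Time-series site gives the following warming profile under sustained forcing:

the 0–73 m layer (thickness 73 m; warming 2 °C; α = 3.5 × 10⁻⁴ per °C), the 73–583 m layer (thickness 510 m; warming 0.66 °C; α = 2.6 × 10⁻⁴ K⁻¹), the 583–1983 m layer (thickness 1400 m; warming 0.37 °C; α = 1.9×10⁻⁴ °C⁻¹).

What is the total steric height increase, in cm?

Δh ≈ 23.7 cm

2 × 3.5×10⁻⁴ × 73 = 0.05110 m
2.6×10⁻⁴ × 510 × 0.66 = 0.087516 m
Layer 3: 1400 × 1.9×10⁻⁴ × 0.37 = 0.09842 m
Δh = 0.05110 + 0.087516 + 0.09842 = 0.237036 m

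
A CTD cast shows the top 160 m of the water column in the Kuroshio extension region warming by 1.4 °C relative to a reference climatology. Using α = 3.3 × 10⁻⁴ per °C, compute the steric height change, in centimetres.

Δh = αΔT·H = 3.3×10⁻⁴ × 1.4 × 160 = 0.07392 m

7.39 cm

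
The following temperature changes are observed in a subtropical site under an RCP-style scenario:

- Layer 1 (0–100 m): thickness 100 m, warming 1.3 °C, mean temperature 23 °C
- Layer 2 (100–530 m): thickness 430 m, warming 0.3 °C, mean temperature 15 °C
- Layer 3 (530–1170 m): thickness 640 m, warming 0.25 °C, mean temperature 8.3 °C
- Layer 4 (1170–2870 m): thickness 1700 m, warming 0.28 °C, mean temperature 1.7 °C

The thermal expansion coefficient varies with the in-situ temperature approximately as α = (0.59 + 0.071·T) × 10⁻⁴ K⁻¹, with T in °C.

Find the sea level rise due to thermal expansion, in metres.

Layer 1: α = (0.59 + 0.071×23)×10⁻⁴ = 2.223×10⁻⁴ K⁻¹
Layer 2: α = (0.59 + 0.071×15)×10⁻⁴ = 1.655×10⁻⁴ K⁻¹
Layer 3: α = (0.59 + 0.071×8.3)×10⁻⁴ = 1.1793×10⁻⁴ K⁻¹
Layer 4: α = (0.59 + 0.071×1.7)×10⁻⁴ = 0.7107×10⁻⁴ K⁻¹
Layer 1: 2.223×10⁻⁴ × 1.3 × 100 = 0.028899 m
430 × 0.3 × 1.655×10⁻⁴ = 0.0213495 m
640 × 0.25 × 1.1793×10⁻⁴ = 0.0188688 m
1170–2870 m: 0.7107×10⁻⁴ × 0.28 × 1700 = 0.03382932 m
Δh = 0.028899 + 0.0213495 + 0.0188688 + 0.03382932 = 0.10294662 m ≈ 0.103 m

0.103 m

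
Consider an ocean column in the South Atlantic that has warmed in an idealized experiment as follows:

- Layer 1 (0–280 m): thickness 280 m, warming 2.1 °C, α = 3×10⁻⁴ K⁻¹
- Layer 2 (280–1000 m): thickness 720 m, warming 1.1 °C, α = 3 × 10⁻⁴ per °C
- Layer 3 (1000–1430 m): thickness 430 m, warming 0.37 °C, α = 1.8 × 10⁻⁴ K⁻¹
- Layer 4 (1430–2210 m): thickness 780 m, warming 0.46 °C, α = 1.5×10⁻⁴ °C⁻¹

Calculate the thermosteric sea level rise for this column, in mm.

Layer 1: 280 × 3×10⁻⁴ × 2.1 = 0.17640 m
1.1 × 720 × 3×10⁻⁴ = 0.23760 m
1.8×10⁻⁴ × 0.37 × 430 = 0.028638 m
1430–2210 m: 0.46 × 780 × 1.5×10⁻⁴ = 0.05382 m
Δh = 0.17640 + 0.23760 + 0.028638 + 0.05382 = 0.496458 m ≈ 496 mm

496 mm of thermosteric rise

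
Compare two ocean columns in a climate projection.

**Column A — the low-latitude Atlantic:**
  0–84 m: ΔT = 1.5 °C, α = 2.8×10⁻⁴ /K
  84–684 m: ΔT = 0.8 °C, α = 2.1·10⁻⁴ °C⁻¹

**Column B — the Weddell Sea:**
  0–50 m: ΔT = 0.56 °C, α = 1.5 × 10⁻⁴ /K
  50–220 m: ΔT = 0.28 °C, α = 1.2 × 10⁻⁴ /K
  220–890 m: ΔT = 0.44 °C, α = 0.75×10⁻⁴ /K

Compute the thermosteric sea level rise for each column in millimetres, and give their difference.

A Layer 1: 2.8×10⁻⁴ × 1.5 × 84 = 0.03528 m
A 600 × 0.8 × 2.1×10⁻⁴ = 0.10080 m
A total: 0.13608 m
B 0–50 m: 50 × 1.5×10⁻⁴ × 0.56 = 0.00420 m
B Layer 2: 1.2×10⁻⁴ × 0.28 × 170 = 0.005712 m
B 0.75×10⁻⁴ × 0.44 × 670 = 0.02211 m
B total: 0.032022 m
Difference: 0.13608 − 0.032022 = 0.104058 m

A: 140 mm; B: 32 mm; difference 100 mm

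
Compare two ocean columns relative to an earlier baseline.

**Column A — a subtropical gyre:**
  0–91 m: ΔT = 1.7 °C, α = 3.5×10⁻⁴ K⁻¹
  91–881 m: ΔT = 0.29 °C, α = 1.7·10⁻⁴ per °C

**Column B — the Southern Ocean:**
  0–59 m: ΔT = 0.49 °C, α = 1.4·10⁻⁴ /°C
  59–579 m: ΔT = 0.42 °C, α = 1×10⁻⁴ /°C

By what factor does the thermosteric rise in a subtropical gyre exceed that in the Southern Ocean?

A 1.7 × 91 × 3.5×10⁻⁴ = 0.054145 m
A 91–881 m: 790 × 0.29 × 1.7×10⁻⁴ = 0.038947 m
A total: 0.093092 m
B 0–59 m: 0.49 × 59 × 1.4×10⁻⁴ = 0.0040474 m
B Layer 2: 0.42 × 520 × 1×10⁻⁴ = 0.02184 m
B total: 0.0258874 m
Ratio: 0.093092 / 0.0258874 ≈ 3.596

≈ 3.60×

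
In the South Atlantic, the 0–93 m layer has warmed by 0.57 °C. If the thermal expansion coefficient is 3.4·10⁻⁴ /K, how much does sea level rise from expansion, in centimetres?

Δh = αΔT·H = 3.4×10⁻⁴ × 0.57 × 93 = 0.0180234 m

1.80 cm of thermosteric rise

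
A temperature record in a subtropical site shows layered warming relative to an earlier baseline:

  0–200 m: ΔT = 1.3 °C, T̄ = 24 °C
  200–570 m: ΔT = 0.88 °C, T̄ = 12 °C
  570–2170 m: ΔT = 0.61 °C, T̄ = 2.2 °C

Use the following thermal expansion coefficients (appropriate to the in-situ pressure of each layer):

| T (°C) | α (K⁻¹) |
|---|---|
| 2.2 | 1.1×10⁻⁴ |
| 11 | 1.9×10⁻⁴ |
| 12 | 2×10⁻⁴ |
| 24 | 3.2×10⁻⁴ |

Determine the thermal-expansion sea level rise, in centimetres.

25.6 cm of thermosteric rise

Layer 1 at 24 °C → α = 3.2×10⁻⁴ K⁻¹
Layer 2 at 12 °C → α = 2×10⁻⁴ K⁻¹
Layer 3 at 2.2 °C → α = 1.1×10⁻⁴ K⁻¹
1.3 × 3.2×10⁻⁴ × 200 = 0.08320 m
2×10⁻⁴ × 0.88 × 370 = 0.06512 m
570–2170 m: 1.1×10⁻⁴ × 0.61 × 1600 = 0.10736 m
Δh = 0.08320 + 0.06512 + 0.10736 = 0.25568 m ≈ 25.6 cm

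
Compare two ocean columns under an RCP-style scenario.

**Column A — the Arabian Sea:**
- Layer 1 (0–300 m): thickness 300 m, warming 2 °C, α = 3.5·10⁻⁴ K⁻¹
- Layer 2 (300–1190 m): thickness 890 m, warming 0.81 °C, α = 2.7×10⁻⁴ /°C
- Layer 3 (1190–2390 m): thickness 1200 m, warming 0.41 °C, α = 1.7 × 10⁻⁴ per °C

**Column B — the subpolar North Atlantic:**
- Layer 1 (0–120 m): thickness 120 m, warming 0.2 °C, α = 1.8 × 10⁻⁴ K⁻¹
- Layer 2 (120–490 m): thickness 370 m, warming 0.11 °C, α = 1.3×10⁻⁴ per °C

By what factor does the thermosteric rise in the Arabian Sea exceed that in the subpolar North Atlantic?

A 3.5×10⁻⁴ × 300 × 2 = 0.21000 m
A 300–1190 m: 2.7×10⁻⁴ × 890 × 0.81 = 0.194643 m
A 1190–2390 m: 1.7×10⁻⁴ × 0.41 × 1200 = 0.08364 m
A total: 0.488283 m
B 0–120 m: 1.8×10⁻⁴ × 0.2 × 120 = 0.00432 m
B 120–490 m: 1.3×10⁻⁴ × 370 × 0.11 = 0.005291 m
B total: 0.009611 m
Ratio: 0.488283 / 0.009611 ≈ 50.80

≈ 51×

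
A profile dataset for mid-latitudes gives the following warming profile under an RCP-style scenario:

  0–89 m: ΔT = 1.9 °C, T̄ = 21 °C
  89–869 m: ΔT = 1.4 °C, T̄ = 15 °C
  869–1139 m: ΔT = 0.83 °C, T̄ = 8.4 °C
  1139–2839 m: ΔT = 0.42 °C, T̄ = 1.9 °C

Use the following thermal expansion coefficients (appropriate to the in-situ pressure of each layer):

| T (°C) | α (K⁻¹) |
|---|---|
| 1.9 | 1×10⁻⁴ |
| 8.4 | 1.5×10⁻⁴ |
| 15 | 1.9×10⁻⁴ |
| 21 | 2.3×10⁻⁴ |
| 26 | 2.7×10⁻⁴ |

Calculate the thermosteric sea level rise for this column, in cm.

Layer 1 at 21 °C → α = 2.3×10⁻⁴ K⁻¹
Layer 2 at 15 °C → α = 1.9×10⁻⁴ K⁻¹
Layer 3 at 8.4 °C → α = 1.5×10⁻⁴ K⁻¹
Layer 4 at 1.9 °C → α = 1×10⁻⁴ K⁻¹
0–89 m: 1.9 × 89 × 2.3×10⁻⁴ = 0.038893 m
1.4 × 780 × 1.9×10⁻⁴ = 0.20748 m
0.83 × 270 × 1.5×10⁻⁴ = 0.033615 m
1139–2839 m: 1700 × 1×10⁻⁴ × 0.42 = 0.07140 m
Δh = 0.038893 + 0.20748 + 0.033615 + 0.07140 = 0.351388 m

35 cm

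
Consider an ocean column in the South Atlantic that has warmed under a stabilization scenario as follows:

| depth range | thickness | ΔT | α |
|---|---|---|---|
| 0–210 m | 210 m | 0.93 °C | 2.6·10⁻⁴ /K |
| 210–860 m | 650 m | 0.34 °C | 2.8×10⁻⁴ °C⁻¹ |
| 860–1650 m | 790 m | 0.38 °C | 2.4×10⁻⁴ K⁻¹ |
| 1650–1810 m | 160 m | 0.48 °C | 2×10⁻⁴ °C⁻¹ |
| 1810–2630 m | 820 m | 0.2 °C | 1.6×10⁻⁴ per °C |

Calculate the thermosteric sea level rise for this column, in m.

Layer 1: 2.6×10⁻⁴ × 0.93 × 210 = 0.050778 m
Layer 2: 0.34 × 650 × 2.8×10⁻⁴ = 0.06188 m
0.38 × 790 × 2.4×10⁻⁴ = 0.072048 m
2×10⁻⁴ × 160 × 0.48 = 0.01536 m
1810–2630 m: 1.6×10⁻⁴ × 0.2 × 820 = 0.02624 m
Δh = 0.050778 + 0.06188 + 0.072048 + 0.01536 + 0.02624 = 0.226306 m ≈ 0.23 m

about 0.23 m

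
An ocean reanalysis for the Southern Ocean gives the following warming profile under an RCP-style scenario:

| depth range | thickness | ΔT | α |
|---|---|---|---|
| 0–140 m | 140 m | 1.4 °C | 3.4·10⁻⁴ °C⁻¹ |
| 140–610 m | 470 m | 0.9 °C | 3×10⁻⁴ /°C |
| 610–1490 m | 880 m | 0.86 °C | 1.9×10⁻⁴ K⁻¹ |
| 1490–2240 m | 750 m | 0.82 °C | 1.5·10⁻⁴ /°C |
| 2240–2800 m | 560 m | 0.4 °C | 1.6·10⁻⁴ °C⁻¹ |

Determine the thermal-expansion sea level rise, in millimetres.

465 mm

0–140 m: 1.4 × 140 × 3.4×10⁻⁴ = 0.06664 m
Layer 2: 0.9 × 470 × 3×10⁻⁴ = 0.12690 m
1.9×10⁻⁴ × 0.86 × 880 = 0.143792 m
750 × 0.82 × 1.5×10⁻⁴ = 0.09225 m
2240–2800 m: 560 × 1.6×10⁻⁴ × 0.4 = 0.03584 m
Δh = 0.06664 + 0.12690 + 0.143792 + 0.09225 + 0.03584 = 0.465422 m ≈ 465 mm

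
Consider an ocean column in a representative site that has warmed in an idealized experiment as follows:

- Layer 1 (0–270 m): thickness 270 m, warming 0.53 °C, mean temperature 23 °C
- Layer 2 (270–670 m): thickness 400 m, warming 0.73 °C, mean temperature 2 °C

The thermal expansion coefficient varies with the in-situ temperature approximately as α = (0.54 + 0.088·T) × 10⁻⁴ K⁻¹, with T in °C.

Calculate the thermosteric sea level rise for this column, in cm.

Layer 1: α = (0.54 + 0.088×23)×10⁻⁴ = 2.564×10⁻⁴ K⁻¹
Layer 2: α = (0.54 + 0.088×2)×10⁻⁴ = 0.716×10⁻⁴ K⁻¹
2.564×10⁻⁴ × 0.53 × 270 = 0.03669084 m
270–670 m: 0.73 × 0.716×10⁻⁴ × 400 = 0.0209072 m
Δh = 0.03669084 + 0.0209072 = 0.05759804 m ≈ 5.8 cm

Δh ≈ 5.8 cm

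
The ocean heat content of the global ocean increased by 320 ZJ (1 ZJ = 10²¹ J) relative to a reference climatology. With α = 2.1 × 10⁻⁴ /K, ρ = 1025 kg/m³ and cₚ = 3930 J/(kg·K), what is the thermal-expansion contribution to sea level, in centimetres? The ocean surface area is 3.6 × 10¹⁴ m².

4.63 cm of thermosteric rise

Per unit area: Q = 320×10²¹ / (3.6×10¹⁴) ≈ 8.889×10⁸ J/m²
Δh = αQ/(ρcₚ) = 2.1×10⁻⁴ × 8.889×10⁸ / (1025 × 3930) ≈ 0.04634 m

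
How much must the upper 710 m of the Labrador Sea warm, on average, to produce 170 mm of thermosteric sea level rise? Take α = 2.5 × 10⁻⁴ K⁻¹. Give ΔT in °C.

about 0.958 °C

ΔT = Δh/(αH) = 0.17 / (2.5×10⁻⁴ × 710) ≈ 0.9577 °C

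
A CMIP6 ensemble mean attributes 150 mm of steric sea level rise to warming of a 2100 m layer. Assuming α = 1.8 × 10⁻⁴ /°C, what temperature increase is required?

about 0.397 °C

ΔT = Δh/(αH) = 0.15 / (1.8×10⁻⁴ × 2100) ≈ 0.3968 °C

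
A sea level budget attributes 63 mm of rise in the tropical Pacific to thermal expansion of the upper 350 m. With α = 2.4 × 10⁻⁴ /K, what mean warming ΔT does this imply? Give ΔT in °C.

ΔT ≈ 0.750 °C

ΔT = Δh/(αH) = 0.063 / (2.4×10⁻⁴ × 350) = 0.7500 °C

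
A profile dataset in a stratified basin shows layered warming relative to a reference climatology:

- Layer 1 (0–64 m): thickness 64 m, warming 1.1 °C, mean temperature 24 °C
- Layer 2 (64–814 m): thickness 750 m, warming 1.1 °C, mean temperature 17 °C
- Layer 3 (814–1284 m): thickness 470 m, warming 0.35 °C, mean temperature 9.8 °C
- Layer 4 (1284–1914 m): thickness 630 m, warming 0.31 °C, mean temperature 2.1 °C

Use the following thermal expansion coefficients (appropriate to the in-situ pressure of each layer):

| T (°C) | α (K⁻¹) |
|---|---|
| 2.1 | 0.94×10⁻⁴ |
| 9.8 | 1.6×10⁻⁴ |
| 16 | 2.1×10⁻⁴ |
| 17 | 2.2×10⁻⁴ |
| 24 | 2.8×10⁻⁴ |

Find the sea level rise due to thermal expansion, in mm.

Layer 1 at 24 °C → α = 2.8×10⁻⁴ K⁻¹
Layer 2 at 17 °C → α = 2.2×10⁻⁴ K⁻¹
Layer 3 at 9.8 °C → α = 1.6×10⁻⁴ K⁻¹
Layer 4 at 2.1 °C → α = 0.94×10⁻⁴ K⁻¹
0–64 m: 2.8×10⁻⁴ × 64 × 1.1 = 0.019712 m
Layer 2: 1.1 × 2.2×10⁻⁴ × 750 = 0.18150 m
470 × 0.35 × 1.6×10⁻⁴ = 0.02632 m
630 × 0.94×10⁻⁴ × 0.31 = 0.0183582 m
Δh = 0.019712 + 0.18150 + 0.02632 + 0.0183582 = 0.2458902 m

Δh ≈ 246 mm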